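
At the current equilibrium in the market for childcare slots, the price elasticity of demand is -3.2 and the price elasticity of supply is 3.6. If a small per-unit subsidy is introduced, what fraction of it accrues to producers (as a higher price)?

Producer share = 8/17

For a small subsidy around the equilibrium, the benefit split depends on the relative slopes, which at a point are proportional to the elasticities.
Buyer share = εs/(εs + |εd|) = 3.6/(3.6 + 3.2) = 9/17; seller share = |εd|/(εs + |εd|) = 8/17.
So producers capture 8/17 of the subsidy.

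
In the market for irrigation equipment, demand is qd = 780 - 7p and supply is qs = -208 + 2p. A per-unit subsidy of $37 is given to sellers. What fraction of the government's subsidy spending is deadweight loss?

DWL / government spending = 259/622

Pre-subsidy: 780 - 7p = -208 + 2p gives p* = 988/9, q* = 104/9.
With the subsidy, sellers receive ps = pb + 37 for each unit, where pb is the price buyers pay.
Supply in terms of pb becomes qs = -208 + 2(pb + 37) = -134 + 2pb. Setting this equal to demand: 780 - 7pb = -134 + 2pb, so pb = 914/9.
Sellers receive ps = 914/9 + 37 = 1247/9; q' = 780 − 7·(914/9) = 622/9.
ΔCS = ½(104/9 + 622/9)(988/9 − 914/9) = 8954/27; ΔPS = ½(104/9 + 622/9)(1247/9 − 988/9) = 31339/27.
Government spending = 37 × 622/9 = 23014/9.
DWL = ½ × 37 × (622/9 − 104/9) = 9583/9; fraction = (9583/9) / (23014/9) = 259/622.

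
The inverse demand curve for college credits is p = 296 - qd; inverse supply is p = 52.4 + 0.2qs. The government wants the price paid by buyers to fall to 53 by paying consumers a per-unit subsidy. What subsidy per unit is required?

Required subsidy s = 48 per unit

At a buyer price of 53, quantity demanded is 296 − 1·53 = 243.
Sellers supply 243 only when they receive ps = 52.4 + 0.2·243 = 101.
s = ps − pb = 101 − 53 = 48.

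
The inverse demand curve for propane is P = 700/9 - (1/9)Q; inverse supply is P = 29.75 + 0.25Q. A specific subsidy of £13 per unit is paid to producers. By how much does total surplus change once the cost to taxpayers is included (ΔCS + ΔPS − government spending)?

Net change in total surplus = -£234

Pre-subsidy: 700/9 - (1/9)Q = 29.75 + 0.25Q gives Q* = 133 and P* = 63.
With the subsidy, sellers receive Ps = Pb + 13 for each unit, where Pb is the price buyers pay.
On the curves, Pb = 700/9 - (1/9)Q and Ps = 29.75 + 0.25Q; the wedge Ps − Pb = 13 gives 29.75 + 0.25Q − (700/9 - (1/9)Q) = 13, so Q' = 169.
Then Pb = 700/9 − (1/9)·169 = 59 and Ps = 29.75 + 0.25·169 = 72.
ΔCS = ½(133 + 169)(63 − 59) = 604; ΔPS = ½(133 + 169)(72 − 63) = 1359.
Government spending = 13 × 169 = 2197.
Net change = 604 + 1359 − 2197 = -234. The loss equals the DWL triangle ½·13·36.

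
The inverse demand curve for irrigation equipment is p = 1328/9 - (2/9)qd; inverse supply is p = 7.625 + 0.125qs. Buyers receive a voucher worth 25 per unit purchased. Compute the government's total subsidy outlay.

Pre-subsidy: 1328/9 - (2/9)q = 7.625 + 0.125q gives q* = 403 and p* = 58.
With the rebate, buyers effectively pay pb = ps − 25, where ps is the price sellers receive.
On the curves, pb = 1328/9 - (2/9)q and ps = 7.625 + 0.125q; the wedge ps − pb = 25 gives 7.625 + 0.125q − (1328/9 - (2/9)q) = 25, so q' = 475.
Then pb = 1328/9 − (2/9)·475 = 42 and ps = 7.625 + 0.125·475 = 67.
Government outlay = subsidy × quantity = 25 × 475 = 11875.

Government cost = 11875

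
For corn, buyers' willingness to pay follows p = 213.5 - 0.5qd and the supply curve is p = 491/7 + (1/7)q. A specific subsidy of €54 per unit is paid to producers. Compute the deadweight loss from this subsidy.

Pre-subsidy: 213.5 - 0.5q = 491/7 + (1/7)q gives q* = 223 and p* = 102.
With the subsidy, sellers receive ps = pb + 54 for each unit, where pb is the price buyers pay.
On the curves, pb = 213.5 - 0.5q and ps = 491/7 + (1/7)q; the wedge ps − pb = 54 gives 491/7 + (1/7)q − (213.5 - 0.5q) = 54, so q' = 307.
Then pb = 213.5 − 0.5·307 = 60 and ps = 491/7 + (1/7)·307 = 114.
The subsidy expands output by 307 − 223 = 84 past the efficient level; on those units the gap between marginal cost and willingness to pay runs from 0 up to 54.
DWL = ½ × 54 × 84 = 2268.

Deadweight loss = €2268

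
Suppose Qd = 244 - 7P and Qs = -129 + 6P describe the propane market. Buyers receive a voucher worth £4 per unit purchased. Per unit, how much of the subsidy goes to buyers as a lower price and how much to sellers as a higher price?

Pre-subsidy: 244 - 7P = -129 + 6P gives P* = 373/13, Q* = 561/13.
With the rebate, buyers effectively pay Pb = Ps − 4, where Ps is the price sellers receive.
Demand in terms of Ps becomes Qd = 244 − 7(Ps − 4) = 272 - 7Ps. Setting this equal to supply: 272 - 7Ps = -129 + 6Ps, so Ps = 401/13.
Buyers pay Pb = 401/13 − 4 = 349/13; Q' = -129 + 6·(401/13) = 729/13.
Buyers' price falls by P* − Pb = 373/13 − 349/13 = 24/13; sellers' price rises by Ps − P* = 401/13 − 373/13 = 28/13.

Buyers gain 24/13 per unit; sellers gain 28/13 per unit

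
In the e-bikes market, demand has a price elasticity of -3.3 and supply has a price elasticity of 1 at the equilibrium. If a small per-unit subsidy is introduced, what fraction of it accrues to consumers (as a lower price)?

For a small subsidy around the equilibrium, the benefit split depends on the relative slopes, which at a point are proportional to the elasticities.
Buyer share = εs/(εs + |εd|) = 1/(1 + 3.3) = 10/43; seller share = |εd|/(εs + |εd|) = 33/43.

Consumer share = 10/43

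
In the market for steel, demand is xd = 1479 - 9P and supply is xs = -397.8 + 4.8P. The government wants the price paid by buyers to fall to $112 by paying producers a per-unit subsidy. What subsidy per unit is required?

Required subsidy s = $69 per unit

At a buyer price of 112, quantity demanded is 1479 − 9·112 = 471.
Sellers supply 471 only when they receive Ps with -397.8 + 4.8·Ps = 471, i.e. Ps = 181.
s = Ps − Pb = 181 − 112 = 69.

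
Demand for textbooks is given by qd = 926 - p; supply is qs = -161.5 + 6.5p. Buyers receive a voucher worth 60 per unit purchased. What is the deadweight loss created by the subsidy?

Pre-subsidy: 926 - p = -161.5 + 6.5p gives p* = 145, q* = 781.
With the rebate, buyers effectively pay pb = ps − 60, where ps is the price sellers receive.
Demand in terms of ps becomes qd = 926 − 1(ps − 60) = 986 - ps. Setting this equal to supply: 986 - ps = -161.5 + 6.5ps, so ps = 153.
Buyers pay pb = 153 − 60 = 93; q' = -161.5 + 6.5·153 = 833.
The subsidy expands output by 833 − 781 = 52 past the efficient level; on those units the gap between marginal cost and willingness to pay runs from 0 up to 60.
DWL = ½ × 60 × 52 = 1560.

Deadweight loss = 1560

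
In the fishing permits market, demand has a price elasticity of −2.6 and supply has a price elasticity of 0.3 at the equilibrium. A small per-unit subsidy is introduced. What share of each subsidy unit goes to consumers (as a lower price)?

For a small subsidy around the equilibrium, the benefit split depends on the relative slopes, which at a point are proportional to the elasticities.
Buyer share = εs/(εs + |εd|) = 0.3/(0.3 + 2.6) = 3/29; seller share = |εd|/(εs + |εd|) = 26/29.

Consumer share = 3/29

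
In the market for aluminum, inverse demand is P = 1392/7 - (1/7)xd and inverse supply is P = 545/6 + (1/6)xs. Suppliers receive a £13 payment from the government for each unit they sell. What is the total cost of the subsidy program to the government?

Pre-subsidy: 1392/7 - (1/7)x = 545/6 + (1/6)x gives x* = 349 and P* = 149.
With the subsidy, sellers receive Ps = Pb + 13 for each unit, where Pb is the price buyers pay.
On the curves, Pb = 1392/7 - (1/7)x and Ps = 545/6 + (1/6)x; the wedge Ps − Pb = 13 gives 545/6 + (1/6)x − (1392/7 - (1/7)x) = 13, so x' = 391.
Then Pb = 1392/7 − (1/7)·391 = 143 and Ps = 545/6 + (1/6)·391 = 156.
Government outlay = subsidy × quantity = 13 × 391 = 5083.

Government cost = £5083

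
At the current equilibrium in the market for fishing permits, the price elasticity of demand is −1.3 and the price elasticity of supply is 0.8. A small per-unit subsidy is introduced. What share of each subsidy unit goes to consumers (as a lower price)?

For a small subsidy around the equilibrium, the benefit split depends on the relative slopes, which at a point are proportional to the elasticities.
Buyer share = εs/(εs + |εd|) = 0.8/(0.8 + 1.3) = 8/21; seller share = |εd|/(εs + |εd|) = 13/21.

Consumer share = 8/21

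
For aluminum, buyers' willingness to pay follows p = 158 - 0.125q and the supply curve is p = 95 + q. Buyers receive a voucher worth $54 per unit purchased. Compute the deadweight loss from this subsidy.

Pre-subsidy: 158 - 0.125q = 95 + q gives q* = 56 and p* = 151.
With the rebate, buyers effectively pay pb = ps − 54, where ps is the price sellers receive.
On the curves, pb = 158 - 0.125q and ps = 95 + q; the wedge ps − pb = 54 gives 95 + q − (158 - 0.125q) = 54, so q' = 104.
Then pb = 158 − 0.125·104 = 145 and ps = 95 + 1·104 = 199.
The subsidy expands output by 104 − 56 = 48 past the efficient level; on those units the gap between marginal cost and willingness to pay runs from 0 up to 54.
DWL = ½ × 54 × 48 = 1296.

Deadweight loss = $1296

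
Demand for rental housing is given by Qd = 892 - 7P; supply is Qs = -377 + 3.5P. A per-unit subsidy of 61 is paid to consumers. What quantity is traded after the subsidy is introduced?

Q' = 565/3

Pre-subsidy: 892 - 7P = -377 + 3.5P gives P* = 846/7, Q* = 46.
With the rebate, buyers effectively pay Pb = Ps − 61, where Ps is the price sellers receive.
Demand in terms of Ps becomes Qd = 892 − 7(Ps − 61) = 1319 - 7Ps. Setting this equal to supply: 1319 - 7Ps = -377 + 3.5Ps, so Ps = 3392/21.
Buyers pay Pb = 3392/21 − 61 = 2111/21; Q' = -377 + 3.5·(3392/21) = 565/3.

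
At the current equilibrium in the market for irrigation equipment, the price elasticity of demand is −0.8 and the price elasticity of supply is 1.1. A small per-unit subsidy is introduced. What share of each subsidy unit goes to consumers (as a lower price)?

For a small subsidy around the equilibrium, the benefit split depends on the relative slopes, which at a point are proportional to the elasticities.
Buyer share = εs/(εs + |εd|) = 1.1/(1.1 + 0.8) = 11/19; seller share = |εd|/(εs + |εd|) = 8/19.

Consumer share = 11/19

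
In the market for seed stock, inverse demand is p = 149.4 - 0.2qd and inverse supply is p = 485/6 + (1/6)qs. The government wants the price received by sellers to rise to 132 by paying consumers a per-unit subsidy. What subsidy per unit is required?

At a seller price of 132, quantity supplied is -485 + 6·132 = 307.
Buyers absorb 307 only when they pay pb = 149.4 − 0.2·307 = 88.
s = ps − pb = 132 − 88 = 44.

Required subsidy s = 44 per unit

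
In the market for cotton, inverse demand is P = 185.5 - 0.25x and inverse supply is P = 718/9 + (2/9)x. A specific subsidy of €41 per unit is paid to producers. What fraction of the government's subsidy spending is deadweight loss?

DWL / government spending = 369/2641

Pre-subsidy: 185.5 - 0.25x = 718/9 + (2/9)x gives x* = 3806/17 and P* = 2202/17.
With the subsidy, sellers receive Ps = Pb + 41 for each unit, where Pb is the price buyers pay.
On the curves, Pb = 185.5 - 0.25x and Ps = 718/9 + (2/9)x; the wedge Ps − Pb = 41 gives 718/9 + (2/9)x − (185.5 - 0.25x) = 41, so x' = 5282/17.
Then Pb = 185.5 − 0.25·(5282/17) = 1833/17 and Ps = 718/9 + (2/9)·(5282/17) = 2530/17.
ΔCS = ½(3806/17 + 5282/17)(2202/17 − 1833/17) = 1676736/289; ΔPS = ½(3806/17 + 5282/17)(2530/17 − 2202/17) = 1490432/289.
Government spending = 41 × 5282/17 = 216562/17.
DWL = ½ × 41 × (5282/17 − 3806/17) = 30258/17; fraction = (30258/17) / (216562/17) = 369/2641.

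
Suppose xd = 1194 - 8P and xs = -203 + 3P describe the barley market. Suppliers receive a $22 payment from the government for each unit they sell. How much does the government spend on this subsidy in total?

Pre-subsidy: 1194 - 8P = -203 + 3P gives P* = 127, x* = 178.
With the subsidy, sellers receive Ps = Pb + 22 for each unit, where Pb is the price buyers pay.
Supply in terms of Pb becomes xs = -203 + 3(Pb + 22) = -137 + 3Pb. Setting this equal to demand: 1194 - 8Pb = -137 + 3Pb, so Pb = 121.
Sellers receive Ps = 121 + 22 = 143; x' = 1194 − 8·121 = 226.
Government outlay = subsidy × quantity = 22 × 226 = 4972.

Government cost = $4972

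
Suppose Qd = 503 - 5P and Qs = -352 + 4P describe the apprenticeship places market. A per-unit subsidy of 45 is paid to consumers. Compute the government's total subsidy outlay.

Government cost = 5760

Pre-subsidy: 503 - 5P = -352 + 4P gives P* = 95, Q* = 28.
With the rebate, buyers effectively pay Pb = Ps − 45, where Ps is the price sellers receive.
Demand in terms of Ps becomes Qd = 503 − 5(Ps − 45) = 728 - 5Ps. Setting this equal to supply: 728 - 5Ps = -352 + 4Ps, so Ps = 120.
Buyers pay Pb = 120 − 45 = 75; Q' = -352 + 4·120 = 128.
Government outlay = subsidy × quantity = 45 × 128 = 5760.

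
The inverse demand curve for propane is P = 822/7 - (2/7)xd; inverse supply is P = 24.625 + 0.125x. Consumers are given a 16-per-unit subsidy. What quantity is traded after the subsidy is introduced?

x' = 6093/23

Pre-subsidy: 822/7 - (2/7)x = 24.625 + 0.125x gives x* = 5197/23 and P* = 1216/23.
With the rebate, buyers effectively pay Pb = Ps − 16, where Ps is the price sellers receive.
On the curves, Pb = 822/7 - (2/7)x and Ps = 24.625 + 0.125x; the wedge Ps − Pb = 16 gives 24.625 + 0.125x − (822/7 - (2/7)x) = 16, so x' = 6093/23.
Then Pb = 822/7 − (2/7)·(6093/23) = 960/23 and Ps = 24.625 + 0.125·(6093/23) = 1328/23.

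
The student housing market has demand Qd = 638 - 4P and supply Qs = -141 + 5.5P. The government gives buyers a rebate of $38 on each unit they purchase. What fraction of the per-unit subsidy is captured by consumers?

Consumer share = 11/19

Pre-subsidy: 638 - 4P = -141 + 5.5P gives P* = 82, Q* = 310.
With the rebate, buyers effectively pay Pb = Ps − 38, where Ps is the price sellers receive.
Demand in terms of Ps becomes Qd = 638 − 4(Ps − 38) = 790 - 4Ps. Setting this equal to supply: 790 - 4Ps = -141 + 5.5Ps, so Ps = 98.
Buyers pay Pb = 98 − 38 = 60; Q' = -141 + 5.5·98 = 398.
Buyers' price falls by P* − Pb = 82 − 60 = 22; sellers' price rises by Ps − P* = 98 − 82 = 16.
So consumers capture 22/38 = 11/19 of each unit of subsidy.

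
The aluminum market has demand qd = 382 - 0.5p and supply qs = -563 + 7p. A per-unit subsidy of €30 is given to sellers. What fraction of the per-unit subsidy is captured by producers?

Pre-subsidy: 382 - 0.5p = -563 + 7p gives p* = 126, q* = 319.
With the subsidy, sellers receive ps = pb + 30 for each unit, where pb is the price buyers pay.
Supply in terms of pb becomes qs = -563 + 7(pb + 30) = -353 + 7pb. Setting this equal to demand: 382 - 0.5pb = -353 + 7pb, so pb = 98.
Sellers receive ps = 98 + 30 = 128; q' = 382 − 0.5·98 = 333.
Buyers' price falls by p* − pb = 126 − 98 = 28; sellers' price rises by ps − p* = 128 − 126 = 2.
So producers capture 2/30 = 1/15 of each unit of subsidy.

Producer share = 1/15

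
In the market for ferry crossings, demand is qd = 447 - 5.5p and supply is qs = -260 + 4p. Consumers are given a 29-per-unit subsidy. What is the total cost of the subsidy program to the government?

Government cost = 57768/19

Pre-subsidy: 447 - 5.5p = -260 + 4p gives p* = 1414/19, q* = 716/19.
With the rebate, buyers effectively pay pb = ps − 29, where ps is the price sellers receive.
Demand in terms of ps becomes qd = 447 − 5.5(ps − 29) = 606.5 - 5.5ps. Setting this equal to supply: 606.5 - 5.5ps = -260 + 4ps, so ps = 1733/19.
Buyers pay pb = 1733/19 − 29 = 1182/19; q' = -260 + 4·(1733/19) = 1992/19.
Government outlay = subsidy × quantity = 29 × 1992/19 = 57768/19.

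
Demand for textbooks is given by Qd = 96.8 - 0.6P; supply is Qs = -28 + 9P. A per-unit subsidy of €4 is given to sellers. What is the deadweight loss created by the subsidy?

Deadweight loss = €4.5

Pre-subsidy: 96.8 - 0.6P = -28 + 9P gives P* = 13, Q* = 89.
With the subsidy, sellers receive Ps = Pb + 4 for each unit, where Pb is the price buyers pay.
Supply in terms of Pb becomes Qs = -28 + 9(Pb + 4) = 8 + 9Pb. Setting this equal to demand: 96.8 - 0.6Pb = 8 + 9Pb, so Pb = 9.25.
Sellers receive Ps = 9.25 + 4 = 13.25; Q' = 96.8 − 0.6·9.25 = 91.25.
The subsidy expands output by 91.25 − 89 = 2.25 past the efficient level; on those units the gap between marginal cost and willingness to pay runs from 0 up to 4.
DWL = ½ × 4 × 2.25 = 4.5.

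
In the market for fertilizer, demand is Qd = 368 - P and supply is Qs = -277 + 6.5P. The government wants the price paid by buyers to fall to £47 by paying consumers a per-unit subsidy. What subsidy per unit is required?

At a buyer price of 47, quantity demanded is 368 − 1·47 = 321.
Sellers supply 321 only when they receive Ps with -277 + 6.5·Ps = 321, i.e. Ps = 92.
s = Ps − Pb = 92 − 47 = 45.

Required subsidy s = £45 per unit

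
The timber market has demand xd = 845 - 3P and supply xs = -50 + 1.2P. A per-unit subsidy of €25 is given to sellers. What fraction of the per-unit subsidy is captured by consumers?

Pre-subsidy: 845 - 3P = -50 + 1.2P gives P* = 4475/21, x* = 1440/7.
With the subsidy, sellers receive Ps = Pb + 25 for each unit, where Pb is the price buyers pay.
Supply in terms of Pb becomes xs = -50 + 1.2(Pb + 25) = -20 + 1.2Pb. Setting this equal to demand: 845 - 3Pb = -20 + 1.2Pb, so Pb = 4325/21.
Sellers receive Ps = 4325/21 + 25 = 4850/21; x' = 845 − 3·(4325/21) = 1590/7.
Buyers' price falls by P* − Pb = 4475/21 − 4325/21 = 50/7; sellers' price rises by Ps − P* = 4850/21 − 4475/21 = 125/7.
So consumers capture (50/7)/25 = 2/7 of each unit of subsidy.

Consumer share = 2/7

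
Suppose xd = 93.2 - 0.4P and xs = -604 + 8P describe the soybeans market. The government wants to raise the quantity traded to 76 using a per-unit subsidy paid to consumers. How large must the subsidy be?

Required subsidy s = 42 per unit

At x = 76, invert demand for the buyer price: Pb = (93.2 − 76)/0.4 = 43; invert supply for the seller price: Ps = (76 − (-604))/8 = 85.
The subsidy must fill the gap: s = Ps − Pb = 85 − 43 = 42.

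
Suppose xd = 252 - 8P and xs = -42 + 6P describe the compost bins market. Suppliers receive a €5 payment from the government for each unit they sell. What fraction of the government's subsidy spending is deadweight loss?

Pre-subsidy: 252 - 8P = -42 + 6P gives P* = 21, x* = 84.
With the subsidy, sellers receive Ps = Pb + 5 for each unit, where Pb is the price buyers pay.
Supply in terms of Pb becomes xs = -42 + 6(Pb + 5) = -12 + 6Pb. Setting this equal to demand: 252 - 8Pb = -12 + 6Pb, so Pb = 132/7.
Sellers receive Ps = 132/7 + 5 = 167/7; x' = 252 − 8·(132/7) = 708/7.
ΔCS = ½(84 + 708/7)(21 − 132/7) = 9720/49; ΔPS = ½(84 + 708/7)(167/7 − 21) = 12960/49.
Government spending = 5 × 708/7 = 3540/7.
DWL = ½ × 5 × (708/7 − 84) = 300/7; fraction = (300/7) / (3540/7) = 5/59.

DWL / government spending = 5/59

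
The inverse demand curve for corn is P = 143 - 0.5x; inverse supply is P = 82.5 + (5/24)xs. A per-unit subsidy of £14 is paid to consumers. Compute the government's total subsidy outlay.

Government cost = 25032/17

Pre-subsidy: 143 - 0.5x = 82.5 + (5/24)x gives x* = 1452/17 and P* = 1705/17.
With the rebate, buyers effectively pay Pb = Ps − 14, where Ps is the price sellers receive.
On the curves, Pb = 143 - 0.5x and Ps = 82.5 + (5/24)x; the wedge Ps − Pb = 14 gives 82.5 + (5/24)x − (143 - 0.5x) = 14, so x' = 1788/17.
Then Pb = 143 − 0.5·(1788/17) = 1537/17 and Ps = 82.5 + (5/24)·(1788/17) = 1775/17.
Government outlay = subsidy × quantity = 14 × 1788/17 = 25032/17.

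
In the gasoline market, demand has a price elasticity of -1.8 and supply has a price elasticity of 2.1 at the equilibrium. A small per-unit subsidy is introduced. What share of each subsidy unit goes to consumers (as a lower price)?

Consumer share = 7/13

For a small subsidy around the equilibrium, the benefit split depends on the relative slopes, which at a point are proportional to the elasticities.
Buyer share = εs/(εs + |εd|) = 2.1/(2.1 + 1.8) = 7/13; seller share = |εd|/(εs + |εd|) = 6/13.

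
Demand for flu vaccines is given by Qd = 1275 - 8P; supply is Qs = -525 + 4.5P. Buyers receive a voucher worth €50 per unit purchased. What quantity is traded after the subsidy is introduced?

Q' = 267

Pre-subsidy: 1275 - 8P = -525 + 4.5P gives P* = 144, Q* = 123.
With the rebate, buyers effectively pay Pb = Ps − 50, where Ps is the price sellers receive.
Demand in terms of Ps becomes Qd = 1275 − 8(Ps − 50) = 1675 - 8Ps. Setting this equal to supply: 1675 - 8Ps = -525 + 4.5Ps, so Ps = 176.
Buyers pay Pb = 176 − 50 = 126; Q' = -525 + 4.5·176 = 267.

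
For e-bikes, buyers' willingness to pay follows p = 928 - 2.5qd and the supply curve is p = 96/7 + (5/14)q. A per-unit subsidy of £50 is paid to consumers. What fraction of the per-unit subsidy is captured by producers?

Pre-subsidy: 928 - 2.5q = 96/7 + (5/14)q gives q* = 320 and p* = 128.
With the rebate, buyers effectively pay pb = ps − 50, where ps is the price sellers receive.
On the curves, pb = 928 - 2.5q and ps = 96/7 + (5/14)q; the wedge ps − pb = 50 gives 96/7 + (5/14)q − (928 - 2.5q) = 50, so q' = 337.5.
Then pb = 928 − 2.5·337.5 = 84.25 and ps = 96/7 + (5/14)·337.5 = 134.25.
Buyers' price falls by p* − pb = 128 − 84.25 = 43.75; sellers' price rises by ps − p* = 134.25 − 128 = 6.25.
So producers capture 6.25/50 = 0.125 of each unit of subsidy.

Producer share = 0.125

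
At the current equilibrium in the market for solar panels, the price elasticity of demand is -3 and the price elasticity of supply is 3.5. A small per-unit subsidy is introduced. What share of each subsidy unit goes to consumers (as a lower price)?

Consumer share = 7/13

For a small subsidy around the equilibrium, the benefit split depends on the relative slopes, which at a point are proportional to the elasticities.
Buyer share = εs/(εs + |εd|) = 3.5/(3.5 + 3) = 7/13; seller share = |εd|/(εs + |εd|) = 6/13.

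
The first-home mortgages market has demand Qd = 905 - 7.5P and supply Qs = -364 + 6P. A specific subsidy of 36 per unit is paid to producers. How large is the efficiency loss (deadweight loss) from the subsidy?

Deadweight loss = 2160

Pre-subsidy: 905 - 7.5P = -364 + 6P gives P* = 94, Q* = 200.
With the subsidy, sellers receive Ps = Pb + 36 for each unit, where Pb is the price buyers pay.
Supply in terms of Pb becomes Qs = -364 + 6(Pb + 36) = -148 + 6Pb. Setting this equal to demand: 905 - 7.5Pb = -148 + 6Pb, so Pb = 78.
Sellers receive Ps = 78 + 36 = 114; Q' = 905 − 7.5·78 = 320.
The subsidy expands output by 320 − 200 = 120 past the efficient level; on those units the gap between marginal cost and willingness to pay runs from 0 up to 36.
DWL = ½ × 36 × 120 = 2160.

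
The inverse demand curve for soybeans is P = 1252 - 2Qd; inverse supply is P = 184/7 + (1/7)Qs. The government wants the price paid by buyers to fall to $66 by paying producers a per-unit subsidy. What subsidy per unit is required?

Required subsidy s = $45 per unit

At a buyer price of 66, quantity demanded is 626 − 0.5·66 = 593.
Sellers supply 593 only when they receive Ps = 184/7 + (1/7)·593 = 111.
s = Ps − Pb = 111 − 66 = 45.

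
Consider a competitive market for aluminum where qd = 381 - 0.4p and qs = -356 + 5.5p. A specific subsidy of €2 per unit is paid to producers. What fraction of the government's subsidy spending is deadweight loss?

DWL / government spending = 22/19575

Pre-subsidy: 381 - 0.4p = -356 + 5.5p gives p* = 7370/59, q* = 19531/59.
With the subsidy, sellers receive ps = pb + 2 for each unit, where pb is the price buyers pay.
Supply in terms of pb becomes qs = -356 + 5.5(pb + 2) = -345 + 5.5pb. Setting this equal to demand: 381 - 0.4pb = -345 + 5.5pb, so pb = 7260/59.
Sellers receive ps = 7260/59 + 2 = 7378/59; q' = 381 − 0.4·(7260/59) = 19575/59.
ΔCS = ½(19531/59 + 19575/59)(7370/59 − 7260/59) = 2150830/3481; ΔPS = ½(19531/59 + 19575/59)(7378/59 − 7370/59) = 156424/3481.
Government spending = 2 × 19575/59 = 39150/59.
DWL = ½ × 2 × (19575/59 − 19531/59) = 44/59; fraction = (44/59) / (39150/59) = 22/19575.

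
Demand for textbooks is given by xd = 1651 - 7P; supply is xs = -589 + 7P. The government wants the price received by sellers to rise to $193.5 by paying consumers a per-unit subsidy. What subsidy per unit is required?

Required subsidy s = $67 per unit

At a seller price of 193.5, quantity supplied is -589 + 7·193.5 = 765.5.
Buyers absorb 765.5 only when they pay Pb with 1651 − 7·Pb = 765.5, i.e. Pb = 126.5.
s = Ps − Pb = 193.5 − 126.5 = 67.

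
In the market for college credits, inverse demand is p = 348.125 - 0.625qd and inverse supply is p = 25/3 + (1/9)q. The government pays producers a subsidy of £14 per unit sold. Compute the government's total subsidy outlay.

Government cost = 356622/53

Pre-subsidy: 348.125 - 0.625q = 25/3 + (1/9)q gives q* = 24465/53 and p* = 3160/53.
With the subsidy, sellers receive ps = pb + 14 for each unit, where pb is the price buyers pay.
On the curves, pb = 348.125 - 0.625q and ps = 25/3 + (1/9)q; the wedge ps − pb = 14 gives 25/3 + (1/9)q − (348.125 - 0.625q) = 14, so q' = 25473/53.
Then pb = 348.125 − 0.625·(25473/53) = 2530/53 and ps = 25/3 + (1/9)·(25473/53) = 3272/53.
Government outlay = subsidy × quantity = 14 × 25473/53 = 356622/53.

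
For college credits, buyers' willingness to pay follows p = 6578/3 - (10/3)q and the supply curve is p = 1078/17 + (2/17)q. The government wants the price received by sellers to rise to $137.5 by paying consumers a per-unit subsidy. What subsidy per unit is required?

At a seller price of 137.5, quantity supplied is -539 + 8.5·137.5 = 629.75.
Buyers absorb 629.75 only when they pay pb = 6578/3 − (10/3)·629.75 = 93.5.
s = ps − pb = 137.5 − 93.5 = 44.

Required subsidy s = $44 per unit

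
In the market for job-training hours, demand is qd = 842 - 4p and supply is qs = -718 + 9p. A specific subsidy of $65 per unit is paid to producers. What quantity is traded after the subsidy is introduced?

q' = 542

Pre-subsidy: 842 - 4p = -718 + 9p gives p* = 120, q* = 362.
With the subsidy, sellers receive ps = pb + 65 for each unit, where pb is the price buyers pay.
Supply in terms of pb becomes qs = -718 + 9(pb + 65) = -133 + 9pb. Setting this equal to demand: 842 - 4pb = -133 + 9pb, so pb = 75.
Sellers receive ps = 75 + 65 = 140; q' = 842 − 4·75 = 542.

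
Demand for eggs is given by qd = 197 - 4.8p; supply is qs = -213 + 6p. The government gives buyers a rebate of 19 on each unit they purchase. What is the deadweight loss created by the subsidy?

Pre-subsidy: 197 - 4.8p = -213 + 6p gives p* = 1025/27, q* = 133/9.
With the rebate, buyers effectively pay pb = ps − 19, where ps is the price sellers receive.
Demand in terms of ps becomes qd = 197 − 4.8(ps − 19) = 288.2 - 4.8ps. Setting this equal to supply: 288.2 - 4.8ps = -213 + 6ps, so ps = 1253/27.
Buyers pay pb = 1253/27 − 19 = 740/27; q' = -213 + 6·(1253/27) = 589/9.
The subsidy expands output by 589/9 − 133/9 = 152/3 past the efficient level; on those units the gap between marginal cost and willingness to pay runs from 0 up to 19.
DWL = ½ × 19 × 152/3 = 1444/3.

Deadweight loss = 1444/3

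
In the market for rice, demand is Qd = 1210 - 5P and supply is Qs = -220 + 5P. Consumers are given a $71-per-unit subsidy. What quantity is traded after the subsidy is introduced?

Q' = 672.5

Pre-subsidy: 1210 - 5P = -220 + 5P gives P* = 143, Q* = 495.
With the rebate, buyers effectively pay Pb = Ps − 71, where Ps is the price sellers receive.
Demand in terms of Ps becomes Qd = 1210 − 5(Ps − 71) = 1565 - 5Ps. Setting this equal to supply: 1565 - 5Ps = -220 + 5Ps, so Ps = 178.5.
Buyers pay Pb = 178.5 − 71 = 107.5; Q' = -220 + 5·178.5 = 672.5.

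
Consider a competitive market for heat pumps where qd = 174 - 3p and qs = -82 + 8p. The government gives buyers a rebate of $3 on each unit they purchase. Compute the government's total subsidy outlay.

Pre-subsidy: 174 - 3p = -82 + 8p gives p* = 256/11, q* = 1146/11.
With the rebate, buyers effectively pay pb = ps − 3, where ps is the price sellers receive.
Demand in terms of ps becomes qd = 174 − 3(ps − 3) = 183 - 3ps. Setting this equal to supply: 183 - 3ps = -82 + 8ps, so ps = 265/11.
Buyers pay pb = 265/11 − 3 = 232/11; q' = -82 + 8·(265/11) = 1218/11.
Government outlay = subsidy × quantity = 3 × 1218/11 = 3654/11.

Government cost = 3654/11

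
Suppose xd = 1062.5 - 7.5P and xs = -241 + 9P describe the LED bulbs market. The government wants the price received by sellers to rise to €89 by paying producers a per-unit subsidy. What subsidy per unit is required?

Required subsidy s = €22 per unit

At a seller price of 89, quantity supplied is -241 + 9·89 = 560.
Buyers absorb 560 only when they pay Pb with 1062.5 − 7.5·Pb = 560, i.e. Pb = 67.
s = Ps − Pb = 89 − 67 = 22.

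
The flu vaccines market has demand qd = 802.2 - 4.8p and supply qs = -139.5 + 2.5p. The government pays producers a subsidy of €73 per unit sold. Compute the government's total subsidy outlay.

Pre-subsidy: 802.2 - 4.8p = -139.5 + 2.5p gives p* = 129, q* = 183.
With the subsidy, sellers receive ps = pb + 73 for each unit, where pb is the price buyers pay.
Supply in terms of pb becomes qs = -139.5 + 2.5(pb + 73) = 43 + 2.5pb. Setting this equal to demand: 802.2 - 4.8pb = 43 + 2.5pb, so pb = 104.
Sellers receive ps = 104 + 73 = 177; q' = 802.2 − 4.8·104 = 303.
Government outlay = subsidy × quantity = 73 × 303 = 22119.

Government cost = €22119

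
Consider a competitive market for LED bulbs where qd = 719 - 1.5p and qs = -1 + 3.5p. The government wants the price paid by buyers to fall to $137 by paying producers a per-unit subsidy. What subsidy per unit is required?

At a buyer price of 137, quantity demanded is 719 − 1.5·137 = 513.5.
Sellers supply 513.5 only when they receive ps with -1 + 3.5·ps = 513.5, i.e. ps = 147.
s = ps − pb = 147 − 137 = 10.

Required subsidy s = $10 per unit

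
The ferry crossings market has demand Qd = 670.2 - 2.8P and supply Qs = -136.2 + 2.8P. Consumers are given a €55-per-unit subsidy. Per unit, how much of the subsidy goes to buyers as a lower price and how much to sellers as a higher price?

Pre-subsidy: 670.2 - 2.8P = -136.2 + 2.8P gives P* = 144, Q* = 267.
With the rebate, buyers effectively pay Pb = Ps − 55, where Ps is the price sellers receive.
Demand in terms of Ps becomes Qd = 670.2 − 2.8(Ps − 55) = 824.2 - 2.8Ps. Setting this equal to supply: 824.2 - 2.8Ps = -136.2 + 2.8Ps, so Ps = 171.5.
Buyers pay Pb = 171.5 − 55 = 116.5; Q' = -136.2 + 2.8·171.5 = 344.
Buyers' price falls by P* − Pb = 144 − 116.5 = 27.5; sellers' price rises by Ps − P* = 171.5 − 144 = 27.5.

Buyers gain €27.5 per unit; sellers gain €27.5 per unit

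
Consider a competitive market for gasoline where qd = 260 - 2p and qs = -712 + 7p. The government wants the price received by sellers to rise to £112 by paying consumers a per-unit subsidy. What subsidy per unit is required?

Required subsidy s = £18 per unit

At a seller price of 112, quantity supplied is -712 + 7·112 = 72.
Buyers absorb 72 only when they pay pb with 260 − 2·pb = 72, i.e. pb = 94.
s = ps − pb = 112 − 94 = 18.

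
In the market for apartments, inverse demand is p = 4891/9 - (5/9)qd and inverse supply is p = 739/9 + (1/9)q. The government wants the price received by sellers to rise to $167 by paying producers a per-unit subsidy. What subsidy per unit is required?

Required subsidy s = $48 per unit

At a seller price of 167, quantity supplied is -739 + 9·167 = 764.
Buyers absorb 764 only when they pay pb = 4891/9 − (5/9)·764 = 119.
s = ps − pb = 167 − 119 = 48.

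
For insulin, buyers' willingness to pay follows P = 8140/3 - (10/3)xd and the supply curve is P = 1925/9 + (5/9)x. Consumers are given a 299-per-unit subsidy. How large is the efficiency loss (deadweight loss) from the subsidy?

Pre-subsidy: 8140/3 - (10/3)x = 1925/9 + (5/9)x gives x* = 4499/7 and P* = 11990/21.
With the rebate, buyers effectively pay Pb = Ps − 299, where Ps is the price sellers receive.
On the curves, Pb = 8140/3 - (10/3)x and Ps = 1925/9 + (5/9)x; the wedge Ps − Pb = 299 gives 1925/9 + (5/9)x − (8140/3 - (10/3)x) = 299, so x' = 719.6.
Then Pb = 8140/3 − (10/3)·719.6 = 944/3 and Ps = 1925/9 + (5/9)·719.6 = 1841/3.
The subsidy expands output by 719.6 − 4499/7 = 2691/35 past the efficient level; on those units the gap between marginal cost and willingness to pay runs from 0 up to 299.
DWL = ½ × 299 × 2691/35 = 804609/70.

Deadweight loss = 804609/70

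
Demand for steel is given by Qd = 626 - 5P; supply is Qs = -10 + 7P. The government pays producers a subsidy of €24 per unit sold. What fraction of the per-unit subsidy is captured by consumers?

Consumer share = 7/12

Pre-subsidy: 626 - 5P = -10 + 7P gives P* = 53, Q* = 361.
With the subsidy, sellers receive Ps = Pb + 24 for each unit, where Pb is the price buyers pay.
Supply in terms of Pb becomes Qs = -10 + 7(Pb + 24) = 158 + 7Pb. Setting this equal to demand: 626 - 5Pb = 158 + 7Pb, so Pb = 39.
Sellers receive Ps = 39 + 24 = 63; Q' = 626 − 5·39 = 431.
Buyers' price falls by P* − Pb = 53 − 39 = 14; sellers' price rises by Ps − P* = 63 − 53 = 10.
So consumers capture 14/24 = 7/12 of each unit of subsidy.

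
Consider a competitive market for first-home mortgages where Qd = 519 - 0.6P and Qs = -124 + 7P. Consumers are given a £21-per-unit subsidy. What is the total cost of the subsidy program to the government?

Pre-subsidy: 519 - 0.6P = -124 + 7P gives P* = 3215/38, Q* = 17793/38.
With the rebate, buyers effectively pay Pb = Ps − 21, where Ps is the price sellers receive.
Demand in terms of Ps becomes Qd = 519 − 0.6(Ps − 21) = 531.6 - 0.6Ps. Setting this equal to supply: 531.6 - 0.6Ps = -124 + 7Ps, so Ps = 1639/19.
Buyers pay Pb = 1639/19 − 21 = 1240/19; Q' = -124 + 7·(1639/19) = 9117/19.
Government outlay = subsidy × quantity = 21 × 9117/19 = 191457/19.

Government cost = 191457/19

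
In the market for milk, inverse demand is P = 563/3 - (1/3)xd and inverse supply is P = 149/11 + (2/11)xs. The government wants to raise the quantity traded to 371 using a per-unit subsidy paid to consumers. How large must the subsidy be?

Required subsidy s = 17 per unit

At x = 371, from the demand curve buyers pay Pb = 563/3 − (1/3)·371 = 64; from the supply curve sellers need Ps = 149/11 + (2/11)·371 = 81.
The subsidy must fill the gap: s = Ps − Pb = 81 − 64 = 17.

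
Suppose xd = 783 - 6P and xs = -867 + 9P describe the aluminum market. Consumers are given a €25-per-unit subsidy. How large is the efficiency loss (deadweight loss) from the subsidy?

Pre-subsidy: 783 - 6P = -867 + 9P gives P* = 110, x* = 123.
With the rebate, buyers effectively pay Pb = Ps − 25, where Ps is the price sellers receive.
Demand in terms of Ps becomes xd = 783 − 6(Ps − 25) = 933 - 6Ps. Setting this equal to supply: 933 - 6Ps = -867 + 9Ps, so Ps = 120.
Buyers pay Pb = 120 − 25 = 95; x' = -867 + 9·120 = 213.
The subsidy expands output by 213 − 123 = 90 past the efficient level; on those units the gap between marginal cost and willingness to pay runs from 0 up to 25.
DWL = ½ × 25 × 90 = 1125.

Deadweight loss = €1125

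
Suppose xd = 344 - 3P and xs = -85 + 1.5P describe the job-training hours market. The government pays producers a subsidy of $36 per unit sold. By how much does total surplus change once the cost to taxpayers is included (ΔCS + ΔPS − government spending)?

Net change in total surplus = -$648

Pre-subsidy: 344 - 3P = -85 + 1.5P gives P* = 286/3, x* = 58.
With the subsidy, sellers receive Ps = Pb + 36 for each unit, where Pb is the price buyers pay.
Supply in terms of Pb becomes xs = -85 + 1.5(Pb + 36) = -31 + 1.5Pb. Setting this equal to demand: 344 - 3Pb = -31 + 1.5Pb, so Pb = 250/3.
Sellers receive Ps = 250/3 + 36 = 358/3; x' = 344 − 3·(250/3) = 94.
ΔCS = ½(58 + 94)(286/3 − 250/3) = 912; ΔPS = ½(58 + 94)(358/3 − 286/3) = 1824.
Government spending = 36 × 94 = 3384.
Net change = 912 + 1824 − 3384 = -648. The loss equals the DWL triangle ½·36·36.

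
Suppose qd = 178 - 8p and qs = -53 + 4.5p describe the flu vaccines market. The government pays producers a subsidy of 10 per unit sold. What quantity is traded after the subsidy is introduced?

Pre-subsidy: 178 - 8p = -53 + 4.5p gives p* = 18.48, q* = 30.16.
With the subsidy, sellers receive ps = pb + 10 for each unit, where pb is the price buyers pay.
Supply in terms of pb becomes qs = -53 + 4.5(pb + 10) = -8 + 4.5pb. Setting this equal to demand: 178 - 8pb = -8 + 4.5pb, so pb = 14.88.
Sellers receive ps = 14.88 + 10 = 24.88; q' = 178 − 8·14.88 = 58.96.

q' = 58.96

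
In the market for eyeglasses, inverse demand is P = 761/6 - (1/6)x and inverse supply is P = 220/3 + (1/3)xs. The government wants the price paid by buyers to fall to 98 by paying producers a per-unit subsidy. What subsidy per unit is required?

Required subsidy s = 33 per unit

At a buyer price of 98, quantity demanded is 761 − 6·98 = 173.
Sellers supply 173 only when they receive Ps = 220/3 + (1/3)·173 = 131.
s = Ps − Pb = 131 − 98 = 33.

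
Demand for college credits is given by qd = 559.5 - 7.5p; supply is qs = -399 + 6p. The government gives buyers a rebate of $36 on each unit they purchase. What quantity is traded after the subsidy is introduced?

q' = 147

Pre-subsidy: 559.5 - 7.5p = -399 + 6p gives p* = 71, q* = 27.
With the rebate, buyers effectively pay pb = ps − 36, where ps is the price sellers receive.
Demand in terms of ps becomes qd = 559.5 − 7.5(ps − 36) = 829.5 - 7.5ps. Setting this equal to supply: 829.5 - 7.5ps = -399 + 6ps, so ps = 91.
Buyers pay pb = 91 − 36 = 55; q' = -399 + 6·91 = 147.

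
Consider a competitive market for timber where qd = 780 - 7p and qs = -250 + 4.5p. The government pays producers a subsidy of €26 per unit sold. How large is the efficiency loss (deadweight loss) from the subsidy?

Deadweight loss = 21294/23

Pre-subsidy: 780 - 7p = -250 + 4.5p gives p* = 2060/23, q* = 3520/23.
With the subsidy, sellers receive ps = pb + 26 for each unit, where pb is the price buyers pay.
Supply in terms of pb becomes qs = -250 + 4.5(pb + 26) = -133 + 4.5pb. Setting this equal to demand: 780 - 7pb = -133 + 4.5pb, so pb = 1826/23.
Sellers receive ps = 1826/23 + 26 = 2424/23; q' = 780 − 7·(1826/23) = 5158/23.
The subsidy expands output by 5158/23 − 3520/23 = 1638/23 past the efficient level; on those units the gap between marginal cost and willingness to pay runs from 0 up to 26.
DWL = ½ × 26 × 1638/23 = 21294/23.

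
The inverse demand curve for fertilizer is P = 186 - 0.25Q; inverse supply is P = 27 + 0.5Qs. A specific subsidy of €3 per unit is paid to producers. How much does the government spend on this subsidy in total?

Pre-subsidy: 186 - 0.25Q = 27 + 0.5Q gives Q* = 212 and P* = 133.
With the subsidy, sellers receive Ps = Pb + 3 for each unit, where Pb is the price buyers pay.
On the curves, Pb = 186 - 0.25Q and Ps = 27 + 0.5Q; the wedge Ps − Pb = 3 gives 27 + 0.5Q − (186 - 0.25Q) = 3, so Q' = 216.
Then Pb = 186 − 0.25·216 = 132 and Ps = 27 + 0.5·216 = 135.
Government outlay = subsidy × quantity = 3 × 216 = 648.

Government cost = €648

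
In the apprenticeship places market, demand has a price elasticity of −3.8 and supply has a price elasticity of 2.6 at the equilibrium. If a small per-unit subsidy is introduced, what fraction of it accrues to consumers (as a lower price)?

Consumer share = 0.40625

For a small subsidy around the equilibrium, the benefit split depends on the relative slopes, which at a point are proportional to the elasticities.
Buyer share = εs/(εs + |εd|) = 2.6/(2.6 + 3.8) = 0.40625; seller share = |εd|/(εs + |εd|) = 0.59375.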